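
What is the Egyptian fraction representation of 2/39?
1/20 + 1/780

Greedy algorithm:
2/39: ceiling(39/2) = 20, use 1/20
1/780: ceiling(780/1) = 780, use 1/780
Result: 2/39 = 1/20 + 1/780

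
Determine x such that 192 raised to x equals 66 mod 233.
126

Baby-step giant-step with step n = ⌈√233⌉ = 16.
Baby steps 192^j mod 233 (j:value) for j=0..15: 0:1, 1:192, 2:50, 3:47, 4:170, 5:20, 6:112, 7:68, 8:8, 9:138, 10:167, 11:143, 12:195, 13:160, 14:197, 15:78.
Giant-step multiplier: 192^(-16) ≡ 192^(232-16) = 192^216 ≡ 142 (mod 233).
Giant steps γ_i = 66·142^i mod 233: γ_0=66, γ_1=52, γ_2=161, γ_3=28, γ_4=15, γ_5=33, γ_6=26, γ_7=197 (in table at j=14).
x = i·n + j = 7·16 + 14 = 126.
Check: 192^126 ≡ 66 (mod 233).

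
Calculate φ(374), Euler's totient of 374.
160

374 = 2 × 11 × 17
φ(n) = n × ∏(1 - 1/p) for each prime p dividing n
φ(374) = 374 × (1 - 1/2) × (1 - 1/11) × (1 - 1/17) = 160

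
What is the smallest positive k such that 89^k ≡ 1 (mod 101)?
100

101 is prime, so ord(89) divides φ(101) = 100.
Divisors of 100: 1, 2, 4, 5, 10, 20, 25, 50, 100.
Repeated squaring: 89^1 ≡ 89, 89^2 ≡ 43, 89^4 ≡ 31, 89^8 ≡ 52, 89^16 ≡ 78, 89^32 ≡ 24, 89^64 ≡ 71 (mod 101).
Test 89^d mod 101 for each divisor d in increasing order:
89^1 ≡ 89
89^2 ≡ 43
89^4 ≡ 31
89^5 = 89^4·89^1 ≡ 32
89^10 = 89^8·89^2 ≡ 14
89^20 = 89^16·89^4 ≡ 95
89^25 = 89^16·89^8·89^1 ≡ 10
89^50 = 89^32·89^16·89^2 ≡ 100
89^100 = 89^64·89^32·89^4 ≡ 1  ← first divisor giving 1
The order is 100.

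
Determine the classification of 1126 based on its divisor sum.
deficient

Proper divisors of 1126: sum = 1 + 2 + 563 = 566
Since 566 < 1126, 1126 is deficient.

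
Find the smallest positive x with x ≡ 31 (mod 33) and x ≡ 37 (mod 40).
757

Using Chinese Remainder Theorem:
M = 33 × 40 = 1320
M1 = 40, M2 = 33
y1 = 40^(-1) mod 33 = 19
y2 = 33^(-1) mod 40 = 17
x = (31×40×19 + 37×33×17) mod 1320 = 757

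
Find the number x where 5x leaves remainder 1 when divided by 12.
5

gcd(5, 12) = 1, so the inverse exists.
Extended Euclidean algorithm on (12, 5):
12 = 2 × 5 + 2  ⟹  2 = (1)·12 + (-2)·5
5 = 2 × 2 + 1  ⟹  1 = (-2)·12 + (5)·5
So (5)·5 ≡ 1 (mod 12), i.e. 5^(-1) ≡ 5 (mod 12).
Check: 5 × 5 = 25 ≡ 1 (mod 12)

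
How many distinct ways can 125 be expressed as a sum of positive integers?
3163127352

p(n) counts ways to write n as a sum of positive integers (order ignored).
Euler's pentagonal recurrence: p(k) = p(k-1) + p(k-2) - p(k-5) - p(k-7) + p(k-12) + p(k-15) - ... (offsets j(3j∓1)/2, signs ++--, p(0)=1, p(<0)=0).
DP table for k = 0..124: p(0)=1, p(1)=1, p(2)=2, p(3)=3, p(4)=5, p(5)=7, p(6)=11, p(7)=15, p(8)=22, p(9)=30, p(10)=42, p(11)=56, p(12)=77, p(13)=101, p(14)=135, p(15)=176, p(16)=231, p(17)=297, p(18)=385, p(19)=490, p(20)=627, p(21)=792, p(22)=1002, p(23)=1255, p(24)=1575, p(25)=1958, p(26)=2436, p(27)=3010, p(28)=3718, p(29)=4565, p(30)=5604, p(31)=6842, p(32)=8349, p(33)=10143, p(34)=12310, p(35)=14883, p(36)=17977, p(37)=21637, p(38)=26015, p(39)=31185, p(40)=37338, p(41)=44583, p(42)=53174, p(43)=63261, p(44)=75175, p(45)=89134, p(46)=105558, p(47)=124754, p(48)=147273, p(49)=173525, p(50)=204226, p(51)=239943, p(52)=281589, p(53)=329931, p(54)=386155, p(55)=451276, p(56)=526823, p(57)=614154, p(58)=715220, p(59)=831820, p(60)=966467, p(61)=1121505, p(62)=1300156, p(63)=1505499, p(64)=1741630, p(65)=2012558, p(66)=2323520, p(67)=2679689, p(68)=3087735, p(69)=3554345, p(70)=4087968, p(71)=4697205, p(72)=5392783, p(73)=6185689, p(74)=7089500, p(75)=8118264, p(76)=9289091, p(77)=10619863, p(78)=12132164, p(79)=13848650, p(80)=15796476, p(81)=18004327, p(82)=20506255, p(83)=23338469, p(84)=26543660, p(85)=30167357, p(86)=34262962, p(87)=38887673, p(88)=44108109, p(89)=49995925, p(90)=56634173, p(91)=64112359, p(92)=72533807, p(93)=82010177, p(94)=92669720, p(95)=104651419, p(96)=118114304, p(97)=133230930, p(98)=150198136, p(99)=169229875, p(100)=190569292, p(101)=214481126, p(102)=241265379, p(103)=271248950, p(104)=304801365, p(105)=342325709, p(106)=384276336, p(107)=431149389, p(108)=483502844, p(109)=541946240, p(110)=607163746, p(111)=679903203, p(112)=761002156, p(113)=851376628, p(114)=952050665, p(115)=1064144451, p(116)=1188908248, p(117)=1327710076, p(118)=1482074143, p(119)=1653668665, p(120)=1844349560, p(121)=2056148051, p(122)=2291320912, p(123)=2552338241, p(124)=2841940500.
Final step: p(125) = p(124) + p(123) - p(120) - p(118) + p(113) + p(110) - p(103) - p(99) + p(90) + p(85) - p(74) - p(68) + p(55) + p(48) - p(33) - p(25) + p(8)
= 2841940500 + 2552338241 - 1844349560 - 1482074143 + 851376628 + 607163746 - 271248950 - 169229875 + 56634173 + 30167357 - 7089500 - 3087735 + 451276 + 147273 - 10143 - 1958 + 22
= 3163127352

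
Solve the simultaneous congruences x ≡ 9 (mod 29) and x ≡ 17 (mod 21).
38

Using Chinese Remainder Theorem:
M = 29 × 21 = 609
M1 = 21, M2 = 29
y1 = 21^(-1) mod 29 = 18
y2 = 29^(-1) mod 21 = 8
x = (9×21×18 + 17×29×8) mod 609 = 38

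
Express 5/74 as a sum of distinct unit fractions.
1/15 + 1/1110

Greedy algorithm:
5/74: ceiling(74/5) = 15, use 1/15
1/1110: ceiling(1110/1) = 1110, use 1/1110
Result: 5/74 = 1/15 + 1/1110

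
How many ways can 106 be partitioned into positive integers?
384276336

p(n) counts ways to write n as a sum of positive integers (order ignored).
Euler's pentagonal recurrence: p(k) = p(k-1) + p(k-2) - p(k-5) - p(k-7) + p(k-12) + p(k-15) - ... (offsets j(3j∓1)/2, signs ++--, p(0)=1, p(<0)=0).
DP table for k = 0..105: p(0)=1, p(1)=1, p(2)=2, p(3)=3, p(4)=5, p(5)=7, p(6)=11, p(7)=15, p(8)=22, p(9)=30, p(10)=42, p(11)=56, p(12)=77, p(13)=101, p(14)=135, p(15)=176, p(16)=231, p(17)=297, p(18)=385, p(19)=490, p(20)=627, p(21)=792, p(22)=1002, p(23)=1255, p(24)=1575, p(25)=1958, p(26)=2436, p(27)=3010, p(28)=3718, p(29)=4565, p(30)=5604, p(31)=6842, p(32)=8349, p(33)=10143, p(34)=12310, p(35)=14883, p(36)=17977, p(37)=21637, p(38)=26015, p(39)=31185, p(40)=37338, p(41)=44583, p(42)=53174, p(43)=63261, p(44)=75175, p(45)=89134, p(46)=105558, p(47)=124754, p(48)=147273, p(49)=173525, p(50)=204226, p(51)=239943, p(52)=281589, p(53)=329931, p(54)=386155, p(55)=451276, p(56)=526823, p(57)=614154, p(58)=715220, p(59)=831820, p(60)=966467, p(61)=1121505, p(62)=1300156, p(63)=1505499, p(64)=1741630, p(65)=2012558, p(66)=2323520, p(67)=2679689, p(68)=3087735, p(69)=3554345, p(70)=4087968, p(71)=4697205, p(72)=5392783, p(73)=6185689, p(74)=7089500, p(75)=8118264, p(76)=9289091, p(77)=10619863, p(78)=12132164, p(79)=13848650, p(80)=15796476, p(81)=18004327, p(82)=20506255, p(83)=23338469, p(84)=26543660, p(85)=30167357, p(86)=34262962, p(87)=38887673, p(88)=44108109, p(89)=49995925, p(90)=56634173, p(91)=64112359, p(92)=72533807, p(93)=82010177, p(94)=92669720, p(95)=104651419, p(96)=118114304, p(97)=133230930, p(98)=150198136, p(99)=169229875, p(100)=190569292, p(101)=214481126, p(102)=241265379, p(103)=271248950, p(104)=304801365, p(105)=342325709.
Final step: p(106) = p(105) + p(104) - p(101) - p(99) + p(94) + p(91) - p(84) - p(80) + p(71) + p(66) - p(55) - p(49) + p(36) + p(29) - p(14) - p(6)
= 342325709 + 304801365 - 214481126 - 169229875 + 92669720 + 64112359 - 26543660 - 15796476 + 4697205 + 2323520 - 451276 - 173525 + 17977 + 4565 - 135 - 11
= 384276336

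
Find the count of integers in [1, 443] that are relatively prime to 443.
442

443 = 443
φ(n) = n × ∏(1 - 1/p) for each prime p dividing n
φ(443) = 443 × (1 - 1/443) = 442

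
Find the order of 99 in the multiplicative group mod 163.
54

163 is prime, so ord(99) divides φ(163) = 162.
Divisors of 162: 1, 2, 3, 6, 9, 18, 27, 54, 81, 162.
Repeated squaring: 99^1 ≡ 99, 99^2 ≡ 21, 99^4 ≡ 115, 99^8 ≡ 22, 99^16 ≡ 158, 99^32 ≡ 25, 99^64 ≡ 136, 99^128 ≡ 77 (mod 163).
Test 99^d mod 163 for each divisor d in increasing order:
99^1 ≡ 99
99^2 ≡ 21
99^3 = 99^2·99^1 ≡ 123
99^6 = 99^4·99^2 ≡ 133
99^9 = 99^8·99^1 ≡ 59
99^18 = 99^16·99^2 ≡ 58
99^27 = 99^16·99^8·99^2·99^1 ≡ 162
99^54 = 99^32·99^16·99^4·99^2 ≡ 1  ← first divisor giving 1
The order is 54.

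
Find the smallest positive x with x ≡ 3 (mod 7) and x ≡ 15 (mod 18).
87

Using Chinese Remainder Theorem:
M = 7 × 18 = 126
M1 = 18, M2 = 7
y1 = 18^(-1) mod 7 = 2
y2 = 7^(-1) mod 18 = 13
x = (3×18×2 + 15×7×13) mod 126 = 87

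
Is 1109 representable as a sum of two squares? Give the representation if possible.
22² + 25² (a=22, b=25)

Factorization: 1109 = 1109
By Fermat: n is sum of two squares iff every prime p ≡ 3 (mod 4) appears to even power.
All primes ≡ 3 (mod 4) appear to even power.
Search a = 0, 1, 2, … for 1109 - a² a perfect square: first hit at a = 22: 1109 - 484 = 625 = 25².
1109 = 22² + 25² = 484 + 625 ✓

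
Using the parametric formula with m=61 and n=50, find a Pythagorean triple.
(1221, 6100, 6221)

Euclid's formula: a = m² - n², b = 2mn, c = m² + n²
m = 61, n = 50
a = 61² - 50² = 3721 - 2500 = 1221
b = 2 × 61 × 50 = 6100
c = 61² + 50² = 3721 + 2500 = 6221
Verification: 1221² + 6100² = 1490841 + 37210000 = 38700841 = 6221² ✓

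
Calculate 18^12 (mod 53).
16

Repeated squaring. Binary of 12 = 1100.
18^1 ≡ 18 (mod 53); 18^2 ≡ 6 (mod 53); 18^4 ≡ 36 (mod 53); 18^8 ≡ 24 (mod 53)
18^12 = 18^4 × 18^8 ≡ 16 (mod 53)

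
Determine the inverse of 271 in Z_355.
131

gcd(271, 355) = 1, so the inverse exists.
Extended Euclidean algorithm on (355, 271):
355 = 1 × 271 + 84  ⟹  84 = (1)·355 + (-1)·271
271 = 3 × 84 + 19  ⟹  19 = (-3)·355 + (4)·271
84 = 4 × 19 + 8  ⟹  8 = (13)·355 + (-17)·271
19 = 2 × 8 + 3  ⟹  3 = (-29)·355 + (38)·271
8 = 2 × 3 + 2  ⟹  2 = (71)·355 + (-93)·271
3 = 1 × 2 + 1  ⟹  1 = (-100)·355 + (131)·271
So (131)·271 ≡ 1 (mod 355), i.e. 271^(-1) ≡ 131 (mod 355).
Check: 271 × 131 = 35501 ≡ 1 (mod 355)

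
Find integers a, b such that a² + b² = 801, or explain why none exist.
15² + 24² (a=15, b=24)

Factorization: 801 = 3^2 × 89
By Fermat: n is sum of two squares iff every prime p ≡ 3 (mod 4) appears to even power.
All primes ≡ 3 (mod 4) appear to even power.
Search a = 0, 1, 2, … for 801 - a² a perfect square: first hit at a = 15: 801 - 225 = 576 = 24².
801 = 15² + 24² = 225 + 576 ✓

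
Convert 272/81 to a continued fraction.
[3; 2, 1, 3, 1, 5]

Euclidean algorithm steps:
272 = 3 × 81 + 29
81 = 2 × 29 + 23
29 = 1 × 23 + 6
23 = 3 × 6 + 5
6 = 1 × 5 + 1
5 = 5 × 1 + 0
Continued fraction: [3; 2, 1, 3, 1, 5]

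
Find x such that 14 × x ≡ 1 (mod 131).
103

gcd(14, 131) = 1, so the inverse exists.
Extended Euclidean algorithm on (131, 14):
131 = 9 × 14 + 5  ⟹  5 = (1)·131 + (-9)·14
14 = 2 × 5 + 4  ⟹  4 = (-2)·131 + (19)·14
5 = 1 × 4 + 1  ⟹  1 = (3)·131 + (-28)·14
So (-28)·14 ≡ 1 (mod 131), i.e. 14^(-1) ≡ -28 ≡ 103 (mod 131).
Check: 14 × 103 = 1442 ≡ 1 (mod 131)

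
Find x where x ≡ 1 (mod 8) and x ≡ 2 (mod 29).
89

Using Chinese Remainder Theorem:
M = 8 × 29 = 232
M1 = 29, M2 = 8
y1 = 29^(-1) mod 8 = 5
y2 = 8^(-1) mod 29 = 11
x = (1×29×5 + 2×8×11) mod 232 = 89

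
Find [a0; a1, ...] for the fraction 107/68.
[1; 1, 1, 2, 1, 9]

Euclidean algorithm steps:
107 = 1 × 68 + 39
68 = 1 × 39 + 29
39 = 1 × 29 + 10
29 = 2 × 10 + 9
10 = 1 × 9 + 1
9 = 9 × 1 + 0
Continued fraction: [1; 1, 1, 2, 1, 9]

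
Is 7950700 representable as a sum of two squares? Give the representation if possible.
Not possible

Factorization: 7950700 = 2^2 × 5^2 × 43^3
By Fermat: n is sum of two squares iff every prime p ≡ 3 (mod 4) appears to even power.
Prime(s) ≡ 3 (mod 4) with odd exponent: [(43, 3)]
Therefore 7950700 cannot be expressed as a² + b².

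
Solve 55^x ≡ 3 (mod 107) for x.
64

Baby-step giant-step with step n = ⌈√107⌉ = 11.
Baby steps 55^j mod 107 (j:value) for j=0..10: 0:1, 1:55, 2:29, 3:97, 4:92, 5:31, 6:100, 7:43, 8:11, 9:70, 10:105.
Giant-step multiplier: 55^(-11) ≡ 55^(106-11) = 55^95 ≡ 71 (mod 107).
Giant steps γ_i = 3·71^i mod 107: γ_0=3, γ_1=106, γ_2=36, γ_3=95, γ_4=4, γ_5=70 (in table at j=9).
x = i·n + j = 5·11 + 9 = 64.
Check: 55^64 ≡ 3 (mod 107).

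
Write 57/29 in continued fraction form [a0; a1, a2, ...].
[1; 1, 28]

Euclidean algorithm steps:
57 = 1 × 29 + 28
29 = 1 × 28 + 1
28 = 28 × 1 + 0
Continued fraction: [1; 1, 28]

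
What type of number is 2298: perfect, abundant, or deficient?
abundant

Proper divisors of 2298: sum = 1 + 2 + 3 + 6 + 383 + 766 + 1149 = 2310
Since 2310 > 2298, 2298 is abundant.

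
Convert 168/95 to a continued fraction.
[1; 1, 3, 3, 7]

Euclidean algorithm steps:
168 = 1 × 95 + 73
95 = 1 × 73 + 22
73 = 3 × 22 + 7
22 = 3 × 7 + 1
7 = 7 × 1 + 0
Continued fraction: [1; 1, 3, 3, 7]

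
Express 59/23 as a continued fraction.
[2; 1, 1, 3, 3]

Euclidean algorithm steps:
59 = 2 × 23 + 13
23 = 1 × 13 + 10
13 = 1 × 10 + 3
10 = 3 × 3 + 1
3 = 3 × 1 + 0
Continued fraction: [2; 1, 1, 3, 3]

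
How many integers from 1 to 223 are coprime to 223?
222

223 = 223
φ(n) = n × ∏(1 - 1/p) for each prime p dividing n
φ(223) = 223 × (1 - 1/223) = 222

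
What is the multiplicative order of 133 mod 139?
46

139 is prime, so ord(133) divides φ(139) = 138.
Divisors of 138: 1, 2, 3, 6, 23, 46, 69, 138.
Repeated squaring: 133^1 ≡ 133, 133^2 ≡ 36, 133^4 ≡ 45, 133^8 ≡ 79, 133^16 ≡ 125, 133^32 ≡ 57, 133^64 ≡ 52, 133^128 ≡ 63 (mod 139).
Test 133^d mod 139 for each divisor d in increasing order:
133^1 ≡ 133
133^2 ≡ 36
133^3 = 133^2·133^1 ≡ 62
133^6 = 133^4·133^2 ≡ 91
133^23 = 133^16·133^4·133^2·133^1 ≡ 138
133^46 = 133^32·133^8·133^4·133^2 ≡ 1  ← first divisor giving 1
The order is 46.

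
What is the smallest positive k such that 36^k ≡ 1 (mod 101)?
5

101 is prime, so ord(36) divides φ(101) = 100.
Divisors of 100: 1, 2, 4, 5, 10, 20, 25, 50, 100.
Repeated squaring: 36^1 ≡ 36, 36^2 ≡ 84, 36^4 ≡ 87, 36^8 ≡ 95, 36^16 ≡ 36, 36^32 ≡ 84, 36^64 ≡ 87 (mod 101).
Test 36^d mod 101 for each divisor d in increasing order:
36^1 ≡ 36
36^2 ≡ 84
36^4 ≡ 87
36^5 = 36^4·36^1 ≡ 1  ← first divisor giving 1
The order is 5.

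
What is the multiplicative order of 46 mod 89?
88

89 is prime, so ord(46) divides φ(89) = 88.
Divisors of 88: 1, 2, 4, 8, 11, 22, 44, 88.
Repeated squaring: 46^1 ≡ 46, 46^2 ≡ 69, 46^4 ≡ 44, 46^8 ≡ 67, 46^16 ≡ 39, 46^32 ≡ 8, 46^64 ≡ 64 (mod 89).
Test 46^d mod 89 for each divisor d in increasing order:
46^1 ≡ 46
46^2 ≡ 69
46^4 ≡ 44
46^8 ≡ 67
46^11 = 46^8·46^2·46^1 ≡ 37
46^22 = 46^16·46^4·46^2 ≡ 34
46^44 = 46^32·46^8·46^4 ≡ 88
46^88 = 46^64·46^16·46^8 ≡ 1  ← first divisor giving 1
The order is 88.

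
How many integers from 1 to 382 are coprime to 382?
190

382 = 2 × 191
φ(n) = n × ∏(1 - 1/p) for each prime p dividing n
φ(382) = 382 × (1 - 1/2) × (1 - 1/191) = 190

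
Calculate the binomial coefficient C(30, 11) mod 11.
2

Using Lucas' theorem:
Write n=30 and k=11 in base 11:
n in base 11: [2, 8]
k in base 11: [1, 0]
C(30,11) mod 11 = ∏ C(n_i, k_i) mod 11
Digit binomials (mod 11): C(2,1) = 2; C(8,0) = 1
Product: 2 × 1 = 2 ≡ 2 (mod 11)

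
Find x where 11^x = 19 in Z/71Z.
66

Baby-step giant-step with step n = ⌈√71⌉ = 9.
Baby steps 11^j mod 71 (j:value) for j=0..8: 0:1, 1:11, 2:50, 3:53, 4:15, 5:23, 6:40, 7:14, 8:12.
Giant-step multiplier: 11^(-9) ≡ 11^(70-9) = 11^61 ≡ 7 (mod 71).
Giant steps γ_i = 19·7^i mod 71: γ_0=19, γ_1=62, γ_2=8, γ_3=56, γ_4=37, γ_5=46, γ_6=38, γ_7=53 (in table at j=3).
x = i·n + j = 7·9 + 3 = 66.
Check: 11^66 ≡ 19 (mod 71).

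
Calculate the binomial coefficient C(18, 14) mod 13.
5

Using Lucas' theorem:
Write n=18 and k=14 in base 13:
n in base 13: [1, 5]
k in base 13: [1, 1]
C(18,14) mod 13 = ∏ C(n_i, k_i) mod 13
Digit binomials (mod 13): C(1,1) = 1; C(5,1) = 5
Product: 1 × 5 = 5 ≡ 5 (mod 13)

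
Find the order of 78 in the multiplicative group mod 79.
2

79 is prime, so ord(78) divides φ(79) = 78.
Divisors of 78: 1, 2, 3, 6, 13, 26, 39, 78.
Repeated squaring: 78^1 ≡ 78, 78^2 ≡ 1, 78^4 ≡ 1, 78^8 ≡ 1, 78^16 ≡ 1, 78^32 ≡ 1, 78^64 ≡ 1 (mod 79).
Test 78^d mod 79 for each divisor d in increasing order:
78^1 ≡ 78
78^2 ≡ 1  ← first divisor giving 1
The order is 2.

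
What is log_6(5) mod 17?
11

Baby-step giant-step with step n = ⌈√17⌉ = 5.
Baby steps 6^j mod 17 (j:value) for j=0..4: 0:1, 1:6, 2:2, 3:12, 4:4.
Giant-step multiplier: 6^(-5) ≡ 6^(16-5) = 6^11 ≡ 5 (mod 17).
Giant steps γ_i = 5·5^i mod 17: γ_0=5, γ_1=8, γ_2=6 (in table at j=1).
x = i·n + j = 2·5 + 1 = 11.
Check: 6^11 ≡ 5 (mod 17).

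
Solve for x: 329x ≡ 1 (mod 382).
209

gcd(329, 382) = 1, so the inverse exists.
Extended Euclidean algorithm on (382, 329):
382 = 1 × 329 + 53  ⟹  53 = (1)·382 + (-1)·329
329 = 6 × 53 + 11  ⟹  11 = (-6)·382 + (7)·329
53 = 4 × 11 + 9  ⟹  9 = (25)·382 + (-29)·329
11 = 1 × 9 + 2  ⟹  2 = (-31)·382 + (36)·329
9 = 4 × 2 + 1  ⟹  1 = (149)·382 + (-173)·329
So (-173)·329 ≡ 1 (mod 382), i.e. 329^(-1) ≡ -173 ≡ 209 (mod 382).
Check: 329 × 209 = 68761 ≡ 1 (mod 382)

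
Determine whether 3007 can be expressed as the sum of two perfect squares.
Not possible

Factorization: 3007 = 31 × 97
By Fermat: n is sum of two squares iff every prime p ≡ 3 (mod 4) appears to even power.
Prime(s) ≡ 3 (mod 4) with odd exponent: [(31, 1)]
Therefore 3007 cannot be expressed as a² + b².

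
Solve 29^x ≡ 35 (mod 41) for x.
3

Baby-step giant-step with step n = ⌈√41⌉ = 7.
Baby steps 29^j mod 41 (j:value) for j=0..6: 0:1, 1:29, 2:21, 3:35, 4:31, 5:38, 6:36.
h = 35 is already in the table at j=3, so x = 3.
Check: 29^3 ≡ 35 (mod 41).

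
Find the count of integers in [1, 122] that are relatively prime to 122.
60

122 = 2 × 61
φ(n) = n × ∏(1 - 1/p) for each prime p dividing n
φ(122) = 122 × (1 - 1/2) × (1 - 1/61) = 60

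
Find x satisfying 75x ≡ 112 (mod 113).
x ≡ 3 (mod 113)

gcd(75, 113) = 1, which divides 112, so solutions exist.
Find 75^(-1) mod 113 by the extended Euclidean algorithm:
113 = 1 × 75 + 38  ⟹  38 = (1)·113 + (-1)·75
75 = 1 × 38 + 37  ⟹  37 = (-1)·113 + (2)·75
38 = 1 × 37 + 1  ⟹  1 = (2)·113 + (-3)·75
So (-3)·75 ≡ 1 (mod 113), i.e. 75^(-1) ≡ -3 ≡ 110 (mod 113).
x ≡ 110 × 112 = 12320 ≡ 3 (mod 113).
Check: 75 × 3 = 225 ≡ 112 (mod 113).
Unique solution: x ≡ 3 (mod 113)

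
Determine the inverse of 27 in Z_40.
3

gcd(27, 40) = 1, so the inverse exists.
Extended Euclidean algorithm on (40, 27):
40 = 1 × 27 + 13  ⟹  13 = (1)·40 + (-1)·27
27 = 2 × 13 + 1  ⟹  1 = (-2)·40 + (3)·27
So (3)·27 ≡ 1 (mod 40), i.e. 27^(-1) ≡ 3 (mod 40).
Check: 27 × 3 = 81 ≡ 1 (mod 40)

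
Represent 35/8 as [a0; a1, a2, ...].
[4; 2, 1, 2]

Euclidean algorithm steps:
35 = 4 × 8 + 3
8 = 2 × 3 + 2
3 = 1 × 2 + 1
2 = 2 × 1 + 0
Continued fraction: [4; 2, 1, 2]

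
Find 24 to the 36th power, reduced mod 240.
96

Repeated squaring. Binary of 36 = 100100.
24^1 ≡ 24 (mod 240); 24^2 ≡ 96 (mod 240); 24^4 ≡ 96 (mod 240); 24^8 ≡ 96 (mod 240); 24^16 ≡ 96 (mod 240); 24^32 ≡ 96 (mod 240)
24^36 = 24^4 × 24^32 ≡ 96 (mod 240)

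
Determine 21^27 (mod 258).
213

Repeated squaring. Binary of 27 = 11011.
21^1 ≡ 21 (mod 258); 21^2 ≡ 183 (mod 258); 21^4 ≡ 207 (mod 258); 21^8 ≡ 21 (mod 258); 21^16 ≡ 183 (mod 258)
21^27 = 21^1 × 21^2 × 21^8 × 21^16 ≡ 213 (mod 258)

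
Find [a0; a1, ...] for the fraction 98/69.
[1; 2, 2, 1, 1, 1, 3]

Euclidean algorithm steps:
98 = 1 × 69 + 29
69 = 2 × 29 + 11
29 = 2 × 11 + 7
11 = 1 × 7 + 4
7 = 1 × 4 + 3
4 = 1 × 3 + 1
3 = 3 × 1 + 0
Continued fraction: [1; 2, 2, 1, 1, 1, 3]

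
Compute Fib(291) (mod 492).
458

Matrix identity: Q^n = [[F_(n+1), F_n], [F_n, F_(n-1)]] with Q = [[1,1],[1,0]].
n = 291 = 100100011₂. Square-and-multiply, entries mod 492:
Q^1 = [[1,1],[1,0]]
Q^2 = (Q^1)² = [[2,1],[1,1]]
Q^4 = (Q^2)² = [[5,3],[3,2]]
Q^9 = (Q^4)²·Q = [[55,34],[34,21]]
Q^18 = (Q^9)² = [[245,124],[124,121]]
Q^36 = (Q^18)² = [[125,120],[120,5]]
Q^72 = (Q^36)² = [[13,348],[348,157]]
Q^145 = (Q^72)²·Q = [[361,241],[241,120]]
Q^291 = (Q^145)²·Q = [[267,458],[458,301]]
F_291 mod 492 = Q^291[0][1] = 458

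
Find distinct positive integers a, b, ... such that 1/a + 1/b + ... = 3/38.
1/13 + 1/494

Greedy algorithm:
3/38: ceiling(38/3) = 13, use 1/13
1/494: ceiling(494/1) = 494, use 1/494
Result: 3/38 = 1/13 + 1/494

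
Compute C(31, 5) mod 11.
5

Using Lucas' theorem:
Write n=31 and k=5 in base 11:
n in base 11: [2, 9]
k in base 11: [0, 5]
C(31,5) mod 11 = ∏ C(n_i, k_i) mod 11
Digit binomials (mod 11): C(2,0) = 1; C(9,5) = 126 ≡ 5
Product: 1 × 5 = 5 ≡ 5 (mod 11)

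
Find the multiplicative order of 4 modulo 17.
4

17 is prime, so ord(4) divides φ(17) = 16.
Divisors of 16: 1, 2, 4, 8, 16.
Repeated squaring: 4^1 ≡ 4, 4^2 ≡ 16, 4^4 ≡ 1, 4^8 ≡ 1, 4^16 ≡ 1 (mod 17).
Test 4^d mod 17 for each divisor d in increasing order:
4^1 ≡ 4
4^2 ≡ 16
4^4 ≡ 1  ← first divisor giving 1
The order is 4.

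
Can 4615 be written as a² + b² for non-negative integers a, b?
Not possible

Factorization: 4615 = 5 × 13 × 71
By Fermat: n is sum of two squares iff every prime p ≡ 3 (mod 4) appears to even power.
Prime(s) ≡ 3 (mod 4) with odd exponent: [(71, 1)]
Therefore 4615 cannot be expressed as a² + b².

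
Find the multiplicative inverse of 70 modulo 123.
58

gcd(70, 123) = 1, so the inverse exists.
Extended Euclidean algorithm on (123, 70):
123 = 1 × 70 + 53  ⟹  53 = (1)·123 + (-1)·70
70 = 1 × 53 + 17  ⟹  17 = (-1)·123 + (2)·70
53 = 3 × 17 + 2  ⟹  2 = (4)·123 + (-7)·70
17 = 8 × 2 + 1  ⟹  1 = (-33)·123 + (58)·70
So (58)·70 ≡ 1 (mod 123), i.e. 70^(-1) ≡ 58 (mod 123).
Check: 70 × 58 = 4060 ≡ 1 (mod 123)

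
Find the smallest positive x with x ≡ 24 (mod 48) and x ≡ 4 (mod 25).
504

Using Chinese Remainder Theorem:
M = 48 × 25 = 1200
M1 = 25, M2 = 48
y1 = 25^(-1) mod 48 = 25
y2 = 48^(-1) mod 25 = 12
x = (24×25×25 + 4×48×12) mod 1200 = 504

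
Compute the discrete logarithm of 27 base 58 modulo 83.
4

Baby-step giant-step with step n = ⌈√83⌉ = 10.
Baby steps 58^j mod 83 (j:value) for j=0..9: 0:1, 1:58, 2:44, 3:62, 4:27, 5:72, 6:26, 7:14, 8:65, 9:35.
h = 27 is already in the table at j=4, so x = 4.
Check: 58^4 ≡ 27 (mod 83).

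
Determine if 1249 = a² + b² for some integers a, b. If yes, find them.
15² + 32² (a=15, b=32)

Factorization: 1249 = 1249
By Fermat: n is sum of two squares iff every prime p ≡ 3 (mod 4) appears to even power.
All primes ≡ 3 (mod 4) appear to even power.
Search a = 0, 1, 2, … for 1249 - a² a perfect square: first hit at a = 15: 1249 - 225 = 1024 = 32².
1249 = 15² + 32² = 225 + 1024 ✓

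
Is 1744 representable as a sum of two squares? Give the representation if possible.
12² + 40² (a=12, b=40)

Factorization: 1744 = 2^4 × 109
By Fermat: n is sum of two squares iff every prime p ≡ 3 (mod 4) appears to even power.
All primes ≡ 3 (mod 4) appear to even power.
Search a = 0, 1, 2, … for 1744 - a² a perfect square: first hit at a = 12: 1744 - 144 = 1600 = 40².
1744 = 12² + 40² = 144 + 1600 ✓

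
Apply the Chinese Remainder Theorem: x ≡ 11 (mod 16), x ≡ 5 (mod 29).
411

Using Chinese Remainder Theorem:
M = 16 × 29 = 464
M1 = 29, M2 = 16
y1 = 29^(-1) mod 16 = 5
y2 = 16^(-1) mod 29 = 20
x = (11×29×5 + 5×16×20) mod 464 = 411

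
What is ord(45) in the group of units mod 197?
196

197 is prime, so ord(45) divides φ(197) = 196.
Divisors of 196: 1, 2, 4, 7, 14, 28, 49, 98, 196.
Repeated squaring: 45^1 ≡ 45, 45^2 ≡ 55, 45^4 ≡ 70, 45^8 ≡ 172, 45^16 ≡ 34, 45^32 ≡ 171, 45^64 ≡ 85, 45^128 ≡ 133 (mod 197).
Test 45^d mod 197 for each divisor d in increasing order:
45^1 ≡ 45
45^2 ≡ 55
45^4 ≡ 70
45^7 = 45^4·45^2·45^1 ≡ 87
45^14 = 45^8·45^4·45^2 ≡ 83
45^28 = 45^16·45^8·45^4 ≡ 191
45^49 = 45^32·45^16·45^1 ≡ 14
45^98 = 45^64·45^32·45^2 ≡ 196
45^196 = 45^128·45^64·45^4 ≡ 1  ← first divisor giving 1
The order is 196.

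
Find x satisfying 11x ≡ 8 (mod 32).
x ≡ 24 (mod 32)

gcd(11, 32) = 1, which divides 8, so solutions exist.
Find 11^(-1) mod 32 by the extended Euclidean algorithm:
32 = 2 × 11 + 10  ⟹  10 = (1)·32 + (-2)·11
11 = 1 × 10 + 1  ⟹  1 = (-1)·32 + (3)·11
So (3)·11 ≡ 1 (mod 32), i.e. 11^(-1) ≡ 3 (mod 32).
x ≡ 3 × 8 = 24 ≡ 24 (mod 32).
Check: 11 × 24 = 264 ≡ 8 (mod 32).
Unique solution: x ≡ 24 (mod 32)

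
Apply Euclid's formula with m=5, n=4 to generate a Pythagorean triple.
(9, 40, 41)

Euclid's formula: a = m² - n², b = 2mn, c = m² + n²
m = 5, n = 4
a = 5² - 4² = 25 - 16 = 9
b = 2 × 5 × 4 = 40
c = 5² + 4² = 25 + 16 = 41
Verification: 9² + 40² = 81 + 1600 = 1681 = 41² ✓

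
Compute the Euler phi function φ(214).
106

214 = 2 × 107
φ(n) = n × ∏(1 - 1/p) for each prime p dividing n
φ(214) = 214 × (1 - 1/2) × (1 - 1/107) = 106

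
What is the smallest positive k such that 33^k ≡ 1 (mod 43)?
42

43 is prime, so ord(33) divides φ(43) = 42.
Divisors of 42: 1, 2, 3, 6, 7, 14, 21, 42.
Repeated squaring: 33^1 ≡ 33, 33^2 ≡ 14, 33^4 ≡ 24, 33^8 ≡ 17, 33^16 ≡ 31, 33^32 ≡ 15 (mod 43).
Test 33^d mod 43 for each divisor d in increasing order:
33^1 ≡ 33
33^2 ≡ 14
33^3 = 33^2·33^1 ≡ 32
33^6 = 33^4·33^2 ≡ 35
33^7 = 33^4·33^2·33^1 ≡ 37
33^14 = 33^8·33^4·33^2 ≡ 36
33^21 = 33^16·33^4·33^1 ≡ 42
33^42 = 33^32·33^8·33^2 ≡ 1  ← first divisor giving 1
The order is 42.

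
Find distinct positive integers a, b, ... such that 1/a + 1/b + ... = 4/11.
1/3 + 1/33

Greedy algorithm:
4/11: ceiling(11/4) = 3, use 1/3
1/33: ceiling(33/1) = 33, use 1/33
Result: 4/11 = 1/3 + 1/33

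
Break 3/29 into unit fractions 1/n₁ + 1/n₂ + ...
1/10 + 1/290

Greedy algorithm:
3/29: ceiling(29/3) = 10, use 1/10
1/290: ceiling(290/1) = 290, use 1/290
Result: 3/29 = 1/10 + 1/290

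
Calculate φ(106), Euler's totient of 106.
52

106 = 2 × 53
φ(n) = n × ∏(1 - 1/p) for each prime p dividing n
φ(106) = 106 × (1 - 1/2) × (1 - 1/53) = 52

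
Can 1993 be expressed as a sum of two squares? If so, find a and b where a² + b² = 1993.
12² + 43² (a=12, b=43)

Factorization: 1993 = 1993
By Fermat: n is sum of two squares iff every prime p ≡ 3 (mod 4) appears to even power.
All primes ≡ 3 (mod 4) appear to even power.
Search a = 0, 1, 2, … for 1993 - a² a perfect square: first hit at a = 12: 1993 - 144 = 1849 = 43².
1993 = 12² + 43² = 144 + 1849 ✓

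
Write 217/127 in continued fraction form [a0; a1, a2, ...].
[1; 1, 2, 2, 3, 5]

Euclidean algorithm steps:
217 = 1 × 127 + 90
127 = 1 × 90 + 37
90 = 2 × 37 + 16
37 = 2 × 16 + 5
16 = 3 × 5 + 1
5 = 5 × 1 + 0
Continued fraction: [1; 1, 2, 2, 3, 5]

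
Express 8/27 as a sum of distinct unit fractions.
1/4 + 1/22 + 1/1188

Greedy algorithm:
8/27: ceiling(27/8) = 4, use 1/4
5/108: ceiling(108/5) = 22, use 1/22
1/1188: ceiling(1188/1) = 1188, use 1/1188
Result: 8/27 = 1/4 + 1/22 + 1/1188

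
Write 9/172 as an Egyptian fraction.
1/20 + 1/430

Greedy algorithm:
9/172: ceiling(172/9) = 20, use 1/20
1/430: ceiling(430/1) = 430, use 1/430
Result: 9/172 = 1/20 + 1/430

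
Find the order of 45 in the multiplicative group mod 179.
89

179 is prime, so ord(45) divides φ(179) = 178.
Divisors of 178: 1, 2, 89, 178.
Repeated squaring: 45^1 ≡ 45, 45^2 ≡ 56, 45^4 ≡ 93, 45^8 ≡ 57, 45^16 ≡ 27, 45^32 ≡ 13, 45^64 ≡ 169, 45^128 ≡ 100 (mod 179).
Test 45^d mod 179 for each divisor d in increasing order:
45^1 ≡ 45
45^2 ≡ 56
45^89 = 45^64·45^16·45^8·45^1 ≡ 1  ← first divisor giving 1
The order is 89.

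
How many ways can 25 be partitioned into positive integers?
1958

p(n) counts ways to write n as a sum of positive integers (order ignored).
Euler's pentagonal recurrence: p(k) = p(k-1) + p(k-2) - p(k-5) - p(k-7) + p(k-12) + p(k-15) - ... (offsets j(3j∓1)/2, signs ++--, p(0)=1, p(<0)=0).
DP table for k = 0..24: p(0)=1, p(1)=1, p(2)=2, p(3)=3, p(4)=5, p(5)=7, p(6)=11, p(7)=15, p(8)=22, p(9)=30, p(10)=42, p(11)=56, p(12)=77, p(13)=101, p(14)=135, p(15)=176, p(16)=231, p(17)=297, p(18)=385, p(19)=490, p(20)=627, p(21)=792, p(22)=1002, p(23)=1255, p(24)=1575.
Final step: p(25) = p(24) + p(23) - p(20) - p(18) + p(13) + p(10) - p(3)
= 1575 + 1255 - 627 - 385 + 101 + 42 - 3
= 1958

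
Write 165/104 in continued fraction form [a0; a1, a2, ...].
[1; 1, 1, 2, 2, 1, 1, 3]

Euclidean algorithm steps:
165 = 1 × 104 + 61
104 = 1 × 61 + 43
61 = 1 × 43 + 18
43 = 2 × 18 + 7
18 = 2 × 7 + 4
7 = 1 × 4 + 3
4 = 1 × 3 + 1
3 = 3 × 1 + 0
Continued fraction: [1; 1, 1, 2, 2, 1, 1, 3]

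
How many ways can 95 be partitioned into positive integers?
104651419

p(n) counts ways to write n as a sum of positive integers (order ignored).
Euler's pentagonal recurrence: p(k) = p(k-1) + p(k-2) - p(k-5) - p(k-7) + p(k-12) + p(k-15) - ... (offsets j(3j∓1)/2, signs ++--, p(0)=1, p(<0)=0).
DP table for k = 0..94: p(0)=1, p(1)=1, p(2)=2, p(3)=3, p(4)=5, p(5)=7, p(6)=11, p(7)=15, p(8)=22, p(9)=30, p(10)=42, p(11)=56, p(12)=77, p(13)=101, p(14)=135, p(15)=176, p(16)=231, p(17)=297, p(18)=385, p(19)=490, p(20)=627, p(21)=792, p(22)=1002, p(23)=1255, p(24)=1575, p(25)=1958, p(26)=2436, p(27)=3010, p(28)=3718, p(29)=4565, p(30)=5604, p(31)=6842, p(32)=8349, p(33)=10143, p(34)=12310, p(35)=14883, p(36)=17977, p(37)=21637, p(38)=26015, p(39)=31185, p(40)=37338, p(41)=44583, p(42)=53174, p(43)=63261, p(44)=75175, p(45)=89134, p(46)=105558, p(47)=124754, p(48)=147273, p(49)=173525, p(50)=204226, p(51)=239943, p(52)=281589, p(53)=329931, p(54)=386155, p(55)=451276, p(56)=526823, p(57)=614154, p(58)=715220, p(59)=831820, p(60)=966467, p(61)=1121505, p(62)=1300156, p(63)=1505499, p(64)=1741630, p(65)=2012558, p(66)=2323520, p(67)=2679689, p(68)=3087735, p(69)=3554345, p(70)=4087968, p(71)=4697205, p(72)=5392783, p(73)=6185689, p(74)=7089500, p(75)=8118264, p(76)=9289091, p(77)=10619863, p(78)=12132164, p(79)=13848650, p(80)=15796476, p(81)=18004327, p(82)=20506255, p(83)=23338469, p(84)=26543660, p(85)=30167357, p(86)=34262962, p(87)=38887673, p(88)=44108109, p(89)=49995925, p(90)=56634173, p(91)=64112359, p(92)=72533807, p(93)=82010177, p(94)=92669720.
Final step: p(95) = p(94) + p(93) - p(90) - p(88) + p(83) + p(80) - p(73) - p(69) + p(60) + p(55) - p(44) - p(38) + p(25) + p(18) - p(3)
= 92669720 + 82010177 - 56634173 - 44108109 + 23338469 + 15796476 - 6185689 - 3554345 + 966467 + 451276 - 75175 - 26015 + 1958 + 385 - 3
= 104651419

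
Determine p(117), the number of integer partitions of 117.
1327710076

p(n) counts ways to write n as a sum of positive integers (order ignored).
Euler's pentagonal recurrence: p(k) = p(k-1) + p(k-2) - p(k-5) - p(k-7) + p(k-12) + p(k-15) - ... (offsets j(3j∓1)/2, signs ++--, p(0)=1, p(<0)=0).
DP table for k = 0..116: p(0)=1, p(1)=1, p(2)=2, p(3)=3, p(4)=5, p(5)=7, p(6)=11, p(7)=15, p(8)=22, p(9)=30, p(10)=42, p(11)=56, p(12)=77, p(13)=101, p(14)=135, p(15)=176, p(16)=231, p(17)=297, p(18)=385, p(19)=490, p(20)=627, p(21)=792, p(22)=1002, p(23)=1255, p(24)=1575, p(25)=1958, p(26)=2436, p(27)=3010, p(28)=3718, p(29)=4565, p(30)=5604, p(31)=6842, p(32)=8349, p(33)=10143, p(34)=12310, p(35)=14883, p(36)=17977, p(37)=21637, p(38)=26015, p(39)=31185, p(40)=37338, p(41)=44583, p(42)=53174, p(43)=63261, p(44)=75175, p(45)=89134, p(46)=105558, p(47)=124754, p(48)=147273, p(49)=173525, p(50)=204226, p(51)=239943, p(52)=281589, p(53)=329931, p(54)=386155, p(55)=451276, p(56)=526823, p(57)=614154, p(58)=715220, p(59)=831820, p(60)=966467, p(61)=1121505, p(62)=1300156, p(63)=1505499, p(64)=1741630, p(65)=2012558, p(66)=2323520, p(67)=2679689, p(68)=3087735, p(69)=3554345, p(70)=4087968, p(71)=4697205, p(72)=5392783, p(73)=6185689, p(74)=7089500, p(75)=8118264, p(76)=9289091, p(77)=10619863, p(78)=12132164, p(79)=13848650, p(80)=15796476, p(81)=18004327, p(82)=20506255, p(83)=23338469, p(84)=26543660, p(85)=30167357, p(86)=34262962, p(87)=38887673, p(88)=44108109, p(89)=49995925, p(90)=56634173, p(91)=64112359, p(92)=72533807, p(93)=82010177, p(94)=92669720, p(95)=104651419, p(96)=118114304, p(97)=133230930, p(98)=150198136, p(99)=169229875, p(100)=190569292, p(101)=214481126, p(102)=241265379, p(103)=271248950, p(104)=304801365, p(105)=342325709, p(106)=384276336, p(107)=431149389, p(108)=483502844, p(109)=541946240, p(110)=607163746, p(111)=679903203, p(112)=761002156, p(113)=851376628, p(114)=952050665, p(115)=1064144451, p(116)=1188908248.
Final step: p(117) = p(116) + p(115) - p(112) - p(110) + p(105) + p(102) - p(95) - p(91) + p(82) + p(77) - p(66) - p(60) + p(47) + p(40) - p(25) - p(17) + p(0)
= 1188908248 + 1064144451 - 761002156 - 607163746 + 342325709 + 241265379 - 104651419 - 64112359 + 20506255 + 10619863 - 2323520 - 966467 + 124754 + 37338 - 1958 - 297 + 1
= 1327710076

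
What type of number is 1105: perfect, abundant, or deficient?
deficient

Proper divisors of 1105: sum = 1 + 5 + 13 + 17 + 65 + 85 + 221 = 407
Since 407 < 1105, 1105 is deficient.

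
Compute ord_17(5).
16

17 is prime, so ord(5) divides φ(17) = 16.
Divisors of 16: 1, 2, 4, 8, 16.
Repeated squaring: 5^1 ≡ 5, 5^2 ≡ 8, 5^4 ≡ 13, 5^8 ≡ 16, 5^16 ≡ 1 (mod 17).
Test 5^d mod 17 for each divisor d in increasing order:
5^1 ≡ 5
5^2 ≡ 8
5^4 ≡ 13
5^8 ≡ 16
5^16 ≡ 1  ← first divisor giving 1
The order is 16.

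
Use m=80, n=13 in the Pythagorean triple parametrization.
(6231, 2080, 6569)

Euclid's formula: a = m² - n², b = 2mn, c = m² + n²
m = 80, n = 13
a = 80² - 13² = 6400 - 169 = 6231
b = 2 × 80 × 13 = 2080
c = 80² + 13² = 6400 + 169 = 6569
Verification: 6231² + 2080² = 38825361 + 4326400 = 43151761 = 6569² ✓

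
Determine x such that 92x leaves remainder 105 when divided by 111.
x ≡ 12 (mod 111)

gcd(92, 111) = 1, which divides 105, so solutions exist.
Find 92^(-1) mod 111 by the extended Euclidean algorithm:
111 = 1 × 92 + 19  ⟹  19 = (1)·111 + (-1)·92
92 = 4 × 19 + 16  ⟹  16 = (-4)·111 + (5)·92
19 = 1 × 16 + 3  ⟹  3 = (5)·111 + (-6)·92
16 = 5 × 3 + 1  ⟹  1 = (-29)·111 + (35)·92
So (35)·92 ≡ 1 (mod 111), i.e. 92^(-1) ≡ 35 (mod 111).
x ≡ 35 × 105 = 3675 ≡ 12 (mod 111).
Check: 92 × 12 = 1104 ≡ 105 (mod 111).
Unique solution: x ≡ 12 (mod 111)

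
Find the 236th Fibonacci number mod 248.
245

Matrix identity: Q^n = [[F_(n+1), F_n], [F_n, F_(n-1)]] with Q = [[1,1],[1,0]].
n = 236 = 11101100₂. Square-and-multiply, entries mod 248:
Q^1 = [[1,1],[1,0]]
Q^3 = (Q^1)²·Q = [[3,2],[2,1]]
Q^7 = (Q^3)²·Q = [[21,13],[13,8]]
Q^14 = (Q^7)² = [[114,129],[129,233]]
Q^29 = (Q^14)²·Q = [[0,125],[125,123]]
Q^59 = (Q^29)²·Q = [[0,1],[1,247]]
Q^118 = (Q^59)² = [[1,247],[247,2]]
Q^236 = (Q^118)² = [[2,245],[245,5]]
F_236 mod 248 = Q^236[0][1] = 245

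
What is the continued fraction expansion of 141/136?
[1; 27, 5]

Euclidean algorithm steps:
141 = 1 × 136 + 5
136 = 27 × 5 + 1
5 = 5 × 1 + 0
Continued fraction: [1; 27, 5]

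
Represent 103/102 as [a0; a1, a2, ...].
[1; 102]

Euclidean algorithm steps:
103 = 1 × 102 + 1
102 = 102 × 1 + 0
Continued fraction: [1; 102]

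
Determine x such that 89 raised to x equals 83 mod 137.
133

Baby-step giant-step with step n = ⌈√137⌉ = 12.
Baby steps 89^j mod 137 (j:value) for j=0..11: 0:1, 1:89, 2:112, 3:104, 4:77, 5:3, 6:130, 7:62, 8:38, 9:94, 10:9, 11:116.
Giant-step multiplier: 89^(-12) ≡ 89^(136-12) = 89^124 ≡ 14 (mod 137).
Giant steps γ_i = 83·14^i mod 137: γ_0=83, γ_1=66, γ_2=102, γ_3=58, γ_4=127, γ_5=134, γ_6=95, γ_7=97, γ_8=125, γ_9=106, γ_10=114, γ_11=89 (in table at j=1).
x = i·n + j = 11·12 + 1 = 133.
Check: 89^133 ≡ 83 (mod 137).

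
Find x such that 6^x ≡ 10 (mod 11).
5

Baby-step giant-step with step n = ⌈√11⌉ = 4.
Baby steps 6^j mod 11 (j:value) for j=0..3: 0:1, 1:6, 2:3, 3:7.
Giant-step multiplier: 6^(-4) ≡ 6^(10-4) = 6^6 ≡ 5 (mod 11).
Giant steps γ_i = 10·5^i mod 11: γ_0=10, γ_1=6 (in table at j=1).
x = i·n + j = 1·4 + 1 = 5.
Check: 6^5 ≡ 10 (mod 11).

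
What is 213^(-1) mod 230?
27

gcd(213, 230) = 1, so the inverse exists.
Extended Euclidean algorithm on (230, 213):
230 = 1 × 213 + 17  ⟹  17 = (1)·230 + (-1)·213
213 = 12 × 17 + 9  ⟹  9 = (-12)·230 + (13)·213
17 = 1 × 9 + 8  ⟹  8 = (13)·230 + (-14)·213
9 = 1 × 8 + 1  ⟹  1 = (-25)·230 + (27)·213
So (27)·213 ≡ 1 (mod 230), i.e. 213^(-1) ≡ 27 (mod 230).
Check: 213 × 27 = 5751 ≡ 1 (mod 230)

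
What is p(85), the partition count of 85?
30167357

p(n) counts ways to write n as a sum of positive integers (order ignored).
Euler's pentagonal recurrence: p(k) = p(k-1) + p(k-2) - p(k-5) - p(k-7) + p(k-12) + p(k-15) - ... (offsets j(3j∓1)/2, signs ++--, p(0)=1, p(<0)=0).
DP table for k = 0..84: p(0)=1, p(1)=1, p(2)=2, p(3)=3, p(4)=5, p(5)=7, p(6)=11, p(7)=15, p(8)=22, p(9)=30, p(10)=42, p(11)=56, p(12)=77, p(13)=101, p(14)=135, p(15)=176, p(16)=231, p(17)=297, p(18)=385, p(19)=490, p(20)=627, p(21)=792, p(22)=1002, p(23)=1255, p(24)=1575, p(25)=1958, p(26)=2436, p(27)=3010, p(28)=3718, p(29)=4565, p(30)=5604, p(31)=6842, p(32)=8349, p(33)=10143, p(34)=12310, p(35)=14883, p(36)=17977, p(37)=21637, p(38)=26015, p(39)=31185, p(40)=37338, p(41)=44583, p(42)=53174, p(43)=63261, p(44)=75175, p(45)=89134, p(46)=105558, p(47)=124754, p(48)=147273, p(49)=173525, p(50)=204226, p(51)=239943, p(52)=281589, p(53)=329931, p(54)=386155, p(55)=451276, p(56)=526823, p(57)=614154, p(58)=715220, p(59)=831820, p(60)=966467, p(61)=1121505, p(62)=1300156, p(63)=1505499, p(64)=1741630, p(65)=2012558, p(66)=2323520, p(67)=2679689, p(68)=3087735, p(69)=3554345, p(70)=4087968, p(71)=4697205, p(72)=5392783, p(73)=6185689, p(74)=7089500, p(75)=8118264, p(76)=9289091, p(77)=10619863, p(78)=12132164, p(79)=13848650, p(80)=15796476, p(81)=18004327, p(82)=20506255, p(83)=23338469, p(84)=26543660.
Final step: p(85) = p(84) + p(83) - p(80) - p(78) + p(73) + p(70) - p(63) - p(59) + p(50) + p(45) - p(34) - p(28) + p(15) + p(8)
= 26543660 + 23338469 - 15796476 - 12132164 + 6185689 + 4087968 - 1505499 - 831820 + 204226 + 89134 - 12310 - 3718 + 176 + 22
= 30167357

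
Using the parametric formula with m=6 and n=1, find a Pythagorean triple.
(35, 12, 37)

Euclid's formula: a = m² - n², b = 2mn, c = m² + n²
m = 6, n = 1
a = 6² - 1² = 36 - 1 = 35
b = 2 × 6 × 1 = 12
c = 6² + 1² = 36 + 1 = 37
Verification: 35² + 12² = 1225 + 144 = 1369 = 37² ✓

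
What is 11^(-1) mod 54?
5

gcd(11, 54) = 1, so the inverse exists.
Extended Euclidean algorithm on (54, 11):
54 = 4 × 11 + 10  ⟹  10 = (1)·54 + (-4)·11
11 = 1 × 10 + 1  ⟹  1 = (-1)·54 + (5)·11
So (5)·11 ≡ 1 (mod 54), i.e. 11^(-1) ≡ 5 (mod 54).
Check: 11 × 5 = 55 ≡ 1 (mod 54)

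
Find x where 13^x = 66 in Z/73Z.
39

Baby-step giant-step with step n = ⌈√73⌉ = 9.
Baby steps 13^j mod 73 (j:value) for j=0..8: 0:1, 1:13, 2:23, 3:7, 4:18, 5:15, 6:49, 7:53, 8:32.
Giant-step multiplier: 13^(-9) ≡ 13^(72-9) = 13^63 ≡ 63 (mod 73).
Giant steps γ_i = 66·63^i mod 73: γ_0=66, γ_1=70, γ_2=30, γ_3=65, γ_4=7 (in table at j=3).
x = i·n + j = 4·9 + 3 = 39.
Check: 13^39 ≡ 66 (mod 73).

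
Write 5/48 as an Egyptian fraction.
1/10 + 1/240

Greedy algorithm:
5/48: ceiling(48/5) = 10, use 1/10
1/240: ceiling(240/1) = 240, use 1/240
Result: 5/48 = 1/10 + 1/240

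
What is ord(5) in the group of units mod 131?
65

131 is prime, so ord(5) divides φ(131) = 130.
Divisors of 130: 1, 2, 5, 10, 13, 26, 65, 130.
Repeated squaring: 5^1 ≡ 5, 5^2 ≡ 25, 5^4 ≡ 101, 5^8 ≡ 114, 5^16 ≡ 27, 5^32 ≡ 74, 5^64 ≡ 105, 5^128 ≡ 21 (mod 131).
Test 5^d mod 131 for each divisor d in increasing order:
5^1 ≡ 5
5^2 ≡ 25
5^5 = 5^4·5^1 ≡ 112
5^10 = 5^8·5^2 ≡ 99
5^13 = 5^8·5^4·5^1 ≡ 61
5^26 = 5^16·5^8·5^2 ≡ 53
5^65 = 5^64·5^1 ≡ 1  ← first divisor giving 1
The order is 65.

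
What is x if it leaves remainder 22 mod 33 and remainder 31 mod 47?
1441

Using Chinese Remainder Theorem:
M = 33 × 47 = 1551
M1 = 47, M2 = 33
y1 = 47^(-1) mod 33 = 26
y2 = 33^(-1) mod 47 = 10
x = (22×47×26 + 31×33×10) mod 1551 = 1441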